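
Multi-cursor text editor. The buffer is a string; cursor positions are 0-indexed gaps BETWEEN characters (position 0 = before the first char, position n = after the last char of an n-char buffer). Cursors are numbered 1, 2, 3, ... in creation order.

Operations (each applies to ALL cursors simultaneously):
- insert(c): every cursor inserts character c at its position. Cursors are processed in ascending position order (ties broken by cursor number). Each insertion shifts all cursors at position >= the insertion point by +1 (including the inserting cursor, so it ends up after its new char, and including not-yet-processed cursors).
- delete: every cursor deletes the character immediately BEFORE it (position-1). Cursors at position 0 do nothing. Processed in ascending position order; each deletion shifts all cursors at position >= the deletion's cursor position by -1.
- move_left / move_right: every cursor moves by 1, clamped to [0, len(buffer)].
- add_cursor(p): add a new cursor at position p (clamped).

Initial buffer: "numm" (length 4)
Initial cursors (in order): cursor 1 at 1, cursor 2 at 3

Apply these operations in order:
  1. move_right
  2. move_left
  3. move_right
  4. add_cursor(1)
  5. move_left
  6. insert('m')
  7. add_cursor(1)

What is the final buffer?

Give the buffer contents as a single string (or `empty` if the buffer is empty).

After op 1 (move_right): buffer="numm" (len 4), cursors c1@2 c2@4, authorship ....
After op 2 (move_left): buffer="numm" (len 4), cursors c1@1 c2@3, authorship ....
After op 3 (move_right): buffer="numm" (len 4), cursors c1@2 c2@4, authorship ....
After op 4 (add_cursor(1)): buffer="numm" (len 4), cursors c3@1 c1@2 c2@4, authorship ....
After op 5 (move_left): buffer="numm" (len 4), cursors c3@0 c1@1 c2@3, authorship ....
After op 6 (insert('m')): buffer="mnmummm" (len 7), cursors c3@1 c1@3 c2@6, authorship 3.1..2.
After op 7 (add_cursor(1)): buffer="mnmummm" (len 7), cursors c3@1 c4@1 c1@3 c2@6, authorship 3.1..2.

Answer: mnmummm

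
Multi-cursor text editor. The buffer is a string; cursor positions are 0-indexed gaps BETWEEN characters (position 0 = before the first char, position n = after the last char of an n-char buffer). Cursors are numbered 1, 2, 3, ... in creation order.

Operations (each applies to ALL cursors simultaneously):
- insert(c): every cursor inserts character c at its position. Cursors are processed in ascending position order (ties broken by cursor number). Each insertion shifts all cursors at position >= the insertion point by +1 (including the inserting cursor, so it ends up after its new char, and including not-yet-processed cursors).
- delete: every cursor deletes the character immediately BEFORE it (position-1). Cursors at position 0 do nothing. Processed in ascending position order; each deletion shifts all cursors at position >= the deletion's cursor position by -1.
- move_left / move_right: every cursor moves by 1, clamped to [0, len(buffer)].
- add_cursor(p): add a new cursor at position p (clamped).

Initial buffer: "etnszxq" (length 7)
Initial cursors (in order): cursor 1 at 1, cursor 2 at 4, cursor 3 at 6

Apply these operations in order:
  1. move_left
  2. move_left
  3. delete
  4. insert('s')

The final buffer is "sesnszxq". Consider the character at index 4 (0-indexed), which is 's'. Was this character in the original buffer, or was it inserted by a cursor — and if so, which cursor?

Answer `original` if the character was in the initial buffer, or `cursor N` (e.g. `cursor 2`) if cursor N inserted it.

After op 1 (move_left): buffer="etnszxq" (len 7), cursors c1@0 c2@3 c3@5, authorship .......
After op 2 (move_left): buffer="etnszxq" (len 7), cursors c1@0 c2@2 c3@4, authorship .......
After op 3 (delete): buffer="enzxq" (len 5), cursors c1@0 c2@1 c3@2, authorship .....
After op 4 (insert('s')): buffer="sesnszxq" (len 8), cursors c1@1 c2@3 c3@5, authorship 1.2.3...
Authorship (.=original, N=cursor N): 1 . 2 . 3 . . .
Index 4: author = 3

Answer: cursor 3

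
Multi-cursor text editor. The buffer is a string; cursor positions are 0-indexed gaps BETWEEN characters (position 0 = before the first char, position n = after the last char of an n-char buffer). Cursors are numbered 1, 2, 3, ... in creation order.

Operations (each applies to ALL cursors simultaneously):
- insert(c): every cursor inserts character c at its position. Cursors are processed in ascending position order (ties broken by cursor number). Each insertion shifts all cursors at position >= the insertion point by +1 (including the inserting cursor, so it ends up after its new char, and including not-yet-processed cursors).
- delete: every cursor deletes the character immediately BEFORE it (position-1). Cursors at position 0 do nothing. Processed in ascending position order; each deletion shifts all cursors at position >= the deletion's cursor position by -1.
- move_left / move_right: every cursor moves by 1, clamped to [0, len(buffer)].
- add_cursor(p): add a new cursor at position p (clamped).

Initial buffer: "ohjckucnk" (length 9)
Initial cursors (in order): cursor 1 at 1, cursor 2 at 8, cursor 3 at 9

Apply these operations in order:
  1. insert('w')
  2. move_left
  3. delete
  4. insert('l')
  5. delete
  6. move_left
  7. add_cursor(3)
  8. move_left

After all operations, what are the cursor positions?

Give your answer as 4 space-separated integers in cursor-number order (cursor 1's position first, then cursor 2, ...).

After op 1 (insert('w')): buffer="owhjckucnwkw" (len 12), cursors c1@2 c2@10 c3@12, authorship .1.......2.3
After op 2 (move_left): buffer="owhjckucnwkw" (len 12), cursors c1@1 c2@9 c3@11, authorship .1.......2.3
After op 3 (delete): buffer="whjckucww" (len 9), cursors c1@0 c2@7 c3@8, authorship 1......23
After op 4 (insert('l')): buffer="lwhjckuclwlw" (len 12), cursors c1@1 c2@9 c3@11, authorship 11......2233
After op 5 (delete): buffer="whjckucww" (len 9), cursors c1@0 c2@7 c3@8, authorship 1......23
After op 6 (move_left): buffer="whjckucww" (len 9), cursors c1@0 c2@6 c3@7, authorship 1......23
After op 7 (add_cursor(3)): buffer="whjckucww" (len 9), cursors c1@0 c4@3 c2@6 c3@7, authorship 1......23
After op 8 (move_left): buffer="whjckucww" (len 9), cursors c1@0 c4@2 c2@5 c3@6, authorship 1......23

Answer: 0 5 6 2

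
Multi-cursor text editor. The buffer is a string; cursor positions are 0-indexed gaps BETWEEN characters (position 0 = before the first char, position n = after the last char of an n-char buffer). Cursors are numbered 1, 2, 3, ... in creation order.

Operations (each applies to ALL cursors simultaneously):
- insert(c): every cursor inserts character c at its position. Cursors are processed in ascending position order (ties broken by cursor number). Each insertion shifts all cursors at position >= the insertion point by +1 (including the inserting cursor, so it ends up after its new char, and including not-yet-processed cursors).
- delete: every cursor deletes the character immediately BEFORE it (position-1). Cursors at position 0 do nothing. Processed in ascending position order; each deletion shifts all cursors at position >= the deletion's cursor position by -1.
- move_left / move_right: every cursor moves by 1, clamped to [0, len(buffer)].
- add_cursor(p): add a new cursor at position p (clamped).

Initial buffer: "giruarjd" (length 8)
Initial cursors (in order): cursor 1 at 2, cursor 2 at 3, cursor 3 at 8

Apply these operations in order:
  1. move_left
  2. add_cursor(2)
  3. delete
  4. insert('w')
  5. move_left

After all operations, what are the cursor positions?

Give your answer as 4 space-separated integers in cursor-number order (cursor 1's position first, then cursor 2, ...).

After op 1 (move_left): buffer="giruarjd" (len 8), cursors c1@1 c2@2 c3@7, authorship ........
After op 2 (add_cursor(2)): buffer="giruarjd" (len 8), cursors c1@1 c2@2 c4@2 c3@7, authorship ........
After op 3 (delete): buffer="ruard" (len 5), cursors c1@0 c2@0 c4@0 c3@4, authorship .....
After op 4 (insert('w')): buffer="wwwruarwd" (len 9), cursors c1@3 c2@3 c4@3 c3@8, authorship 124....3.
After op 5 (move_left): buffer="wwwruarwd" (len 9), cursors c1@2 c2@2 c4@2 c3@7, authorship 124....3.

Answer: 2 2 7 2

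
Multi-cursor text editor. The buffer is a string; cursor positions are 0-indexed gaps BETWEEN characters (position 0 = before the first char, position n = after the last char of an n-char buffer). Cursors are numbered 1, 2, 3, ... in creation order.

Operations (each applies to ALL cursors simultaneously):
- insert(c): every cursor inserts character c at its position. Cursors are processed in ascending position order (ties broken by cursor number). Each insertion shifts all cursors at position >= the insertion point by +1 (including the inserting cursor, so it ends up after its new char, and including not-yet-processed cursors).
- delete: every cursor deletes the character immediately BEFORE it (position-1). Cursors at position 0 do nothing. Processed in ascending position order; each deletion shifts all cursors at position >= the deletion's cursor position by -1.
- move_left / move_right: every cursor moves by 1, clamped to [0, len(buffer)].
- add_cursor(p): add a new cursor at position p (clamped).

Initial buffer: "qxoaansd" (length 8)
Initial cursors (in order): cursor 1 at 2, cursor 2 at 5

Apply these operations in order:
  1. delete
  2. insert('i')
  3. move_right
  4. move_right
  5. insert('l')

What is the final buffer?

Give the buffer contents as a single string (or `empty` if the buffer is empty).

Answer: qioalinsld

Derivation:
After op 1 (delete): buffer="qoansd" (len 6), cursors c1@1 c2@3, authorship ......
After op 2 (insert('i')): buffer="qioainsd" (len 8), cursors c1@2 c2@5, authorship .1..2...
After op 3 (move_right): buffer="qioainsd" (len 8), cursors c1@3 c2@6, authorship .1..2...
After op 4 (move_right): buffer="qioainsd" (len 8), cursors c1@4 c2@7, authorship .1..2...
After op 5 (insert('l')): buffer="qioalinsld" (len 10), cursors c1@5 c2@9, authorship .1..12..2.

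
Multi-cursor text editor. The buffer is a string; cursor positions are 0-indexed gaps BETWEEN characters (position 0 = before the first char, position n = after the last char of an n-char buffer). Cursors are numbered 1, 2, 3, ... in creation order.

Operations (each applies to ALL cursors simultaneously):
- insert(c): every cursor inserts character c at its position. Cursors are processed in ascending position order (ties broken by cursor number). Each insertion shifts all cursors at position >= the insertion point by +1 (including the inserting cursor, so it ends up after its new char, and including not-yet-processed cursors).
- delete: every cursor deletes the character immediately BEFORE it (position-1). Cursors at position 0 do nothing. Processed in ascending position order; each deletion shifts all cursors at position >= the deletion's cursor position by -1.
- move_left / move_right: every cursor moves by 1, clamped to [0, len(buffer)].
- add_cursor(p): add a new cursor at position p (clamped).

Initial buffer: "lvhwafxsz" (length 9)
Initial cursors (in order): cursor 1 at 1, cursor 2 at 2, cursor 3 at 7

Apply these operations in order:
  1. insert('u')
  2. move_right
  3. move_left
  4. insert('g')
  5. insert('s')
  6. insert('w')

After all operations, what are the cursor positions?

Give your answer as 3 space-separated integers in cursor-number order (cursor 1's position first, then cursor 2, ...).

After op 1 (insert('u')): buffer="luvuhwafxusz" (len 12), cursors c1@2 c2@4 c3@10, authorship .1.2.....3..
After op 2 (move_right): buffer="luvuhwafxusz" (len 12), cursors c1@3 c2@5 c3@11, authorship .1.2.....3..
After op 3 (move_left): buffer="luvuhwafxusz" (len 12), cursors c1@2 c2@4 c3@10, authorship .1.2.....3..
After op 4 (insert('g')): buffer="lugvughwafxugsz" (len 15), cursors c1@3 c2@6 c3@13, authorship .11.22.....33..
After op 5 (insert('s')): buffer="lugsvugshwafxugssz" (len 18), cursors c1@4 c2@8 c3@16, authorship .111.222.....333..
After op 6 (insert('w')): buffer="lugswvugswhwafxugswsz" (len 21), cursors c1@5 c2@10 c3@19, authorship .1111.2222.....3333..

Answer: 5 10 19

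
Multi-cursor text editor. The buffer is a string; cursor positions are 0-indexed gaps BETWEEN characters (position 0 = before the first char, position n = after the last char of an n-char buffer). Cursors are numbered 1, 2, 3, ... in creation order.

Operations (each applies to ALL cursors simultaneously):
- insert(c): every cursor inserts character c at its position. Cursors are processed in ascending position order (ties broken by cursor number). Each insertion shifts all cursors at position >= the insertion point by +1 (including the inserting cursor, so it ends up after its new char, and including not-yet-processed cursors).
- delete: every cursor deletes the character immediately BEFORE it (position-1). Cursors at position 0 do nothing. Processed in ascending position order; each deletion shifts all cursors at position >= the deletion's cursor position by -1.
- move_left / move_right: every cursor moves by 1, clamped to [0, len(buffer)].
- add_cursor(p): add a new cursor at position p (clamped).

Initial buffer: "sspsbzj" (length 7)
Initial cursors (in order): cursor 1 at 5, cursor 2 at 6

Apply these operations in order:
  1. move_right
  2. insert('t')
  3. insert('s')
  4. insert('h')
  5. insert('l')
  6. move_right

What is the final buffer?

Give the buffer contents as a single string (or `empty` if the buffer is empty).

After op 1 (move_right): buffer="sspsbzj" (len 7), cursors c1@6 c2@7, authorship .......
After op 2 (insert('t')): buffer="sspsbztjt" (len 9), cursors c1@7 c2@9, authorship ......1.2
After op 3 (insert('s')): buffer="sspsbztsjts" (len 11), cursors c1@8 c2@11, authorship ......11.22
After op 4 (insert('h')): buffer="sspsbztshjtsh" (len 13), cursors c1@9 c2@13, authorship ......111.222
After op 5 (insert('l')): buffer="sspsbztshljtshl" (len 15), cursors c1@10 c2@15, authorship ......1111.2222
After op 6 (move_right): buffer="sspsbztshljtshl" (len 15), cursors c1@11 c2@15, authorship ......1111.2222

Answer: sspsbztshljtshl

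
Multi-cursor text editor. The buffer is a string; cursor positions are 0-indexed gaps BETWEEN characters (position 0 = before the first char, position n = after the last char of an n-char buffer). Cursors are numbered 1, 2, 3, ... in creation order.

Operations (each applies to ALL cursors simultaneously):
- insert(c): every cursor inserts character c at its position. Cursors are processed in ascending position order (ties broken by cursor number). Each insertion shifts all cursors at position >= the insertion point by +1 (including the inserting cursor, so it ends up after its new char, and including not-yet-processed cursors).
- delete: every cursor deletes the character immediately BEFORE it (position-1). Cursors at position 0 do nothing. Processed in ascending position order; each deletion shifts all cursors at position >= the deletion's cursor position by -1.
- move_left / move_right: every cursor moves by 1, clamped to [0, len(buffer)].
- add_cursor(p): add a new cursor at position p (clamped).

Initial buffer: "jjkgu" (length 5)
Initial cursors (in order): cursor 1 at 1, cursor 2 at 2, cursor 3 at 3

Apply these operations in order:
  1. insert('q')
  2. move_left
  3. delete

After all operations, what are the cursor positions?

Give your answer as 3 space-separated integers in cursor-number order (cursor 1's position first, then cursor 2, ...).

After op 1 (insert('q')): buffer="jqjqkqgu" (len 8), cursors c1@2 c2@4 c3@6, authorship .1.2.3..
After op 2 (move_left): buffer="jqjqkqgu" (len 8), cursors c1@1 c2@3 c3@5, authorship .1.2.3..
After op 3 (delete): buffer="qqqgu" (len 5), cursors c1@0 c2@1 c3@2, authorship 123..

Answer: 0 1 2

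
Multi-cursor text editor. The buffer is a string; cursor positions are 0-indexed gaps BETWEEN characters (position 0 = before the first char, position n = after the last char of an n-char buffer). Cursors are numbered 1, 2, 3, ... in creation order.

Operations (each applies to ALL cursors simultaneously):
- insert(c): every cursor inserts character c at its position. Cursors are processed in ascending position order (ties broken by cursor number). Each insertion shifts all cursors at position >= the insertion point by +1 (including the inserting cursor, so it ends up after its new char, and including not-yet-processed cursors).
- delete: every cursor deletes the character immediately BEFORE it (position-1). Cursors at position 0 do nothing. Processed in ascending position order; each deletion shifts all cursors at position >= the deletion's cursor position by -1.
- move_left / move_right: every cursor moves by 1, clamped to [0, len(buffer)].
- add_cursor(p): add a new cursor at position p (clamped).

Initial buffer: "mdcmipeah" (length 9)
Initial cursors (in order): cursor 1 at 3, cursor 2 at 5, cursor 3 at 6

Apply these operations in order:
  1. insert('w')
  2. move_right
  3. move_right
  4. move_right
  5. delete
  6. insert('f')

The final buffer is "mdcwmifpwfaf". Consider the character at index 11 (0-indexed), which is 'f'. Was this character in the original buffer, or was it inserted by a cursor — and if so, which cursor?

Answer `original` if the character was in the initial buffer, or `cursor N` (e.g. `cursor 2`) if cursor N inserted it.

Answer: cursor 3

Derivation:
After op 1 (insert('w')): buffer="mdcwmiwpweah" (len 12), cursors c1@4 c2@7 c3@9, authorship ...1..2.3...
After op 2 (move_right): buffer="mdcwmiwpweah" (len 12), cursors c1@5 c2@8 c3@10, authorship ...1..2.3...
After op 3 (move_right): buffer="mdcwmiwpweah" (len 12), cursors c1@6 c2@9 c3@11, authorship ...1..2.3...
After op 4 (move_right): buffer="mdcwmiwpweah" (len 12), cursors c1@7 c2@10 c3@12, authorship ...1..2.3...
After op 5 (delete): buffer="mdcwmipwa" (len 9), cursors c1@6 c2@8 c3@9, authorship ...1...3.
After op 6 (insert('f')): buffer="mdcwmifpwfaf" (len 12), cursors c1@7 c2@10 c3@12, authorship ...1..1.32.3
Authorship (.=original, N=cursor N): . . . 1 . . 1 . 3 2 . 3
Index 11: author = 3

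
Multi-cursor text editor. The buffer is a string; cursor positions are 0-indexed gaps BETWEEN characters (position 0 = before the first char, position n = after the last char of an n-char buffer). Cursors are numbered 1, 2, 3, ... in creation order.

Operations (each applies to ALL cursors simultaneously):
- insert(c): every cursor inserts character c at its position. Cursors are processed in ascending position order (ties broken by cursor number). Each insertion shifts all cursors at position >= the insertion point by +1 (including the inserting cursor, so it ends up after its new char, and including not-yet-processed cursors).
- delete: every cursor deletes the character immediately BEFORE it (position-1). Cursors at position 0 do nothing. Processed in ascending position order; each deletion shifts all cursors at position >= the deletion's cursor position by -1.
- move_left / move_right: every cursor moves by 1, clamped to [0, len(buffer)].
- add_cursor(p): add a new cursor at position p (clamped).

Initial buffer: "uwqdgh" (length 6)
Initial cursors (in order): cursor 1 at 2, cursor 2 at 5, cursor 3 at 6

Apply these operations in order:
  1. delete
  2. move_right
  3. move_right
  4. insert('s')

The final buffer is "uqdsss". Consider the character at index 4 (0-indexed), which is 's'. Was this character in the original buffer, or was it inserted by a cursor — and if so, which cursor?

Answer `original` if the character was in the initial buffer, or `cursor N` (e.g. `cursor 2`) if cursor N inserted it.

Answer: cursor 2

Derivation:
After op 1 (delete): buffer="uqd" (len 3), cursors c1@1 c2@3 c3@3, authorship ...
After op 2 (move_right): buffer="uqd" (len 3), cursors c1@2 c2@3 c3@3, authorship ...
After op 3 (move_right): buffer="uqd" (len 3), cursors c1@3 c2@3 c3@3, authorship ...
After op 4 (insert('s')): buffer="uqdsss" (len 6), cursors c1@6 c2@6 c3@6, authorship ...123
Authorship (.=original, N=cursor N): . . . 1 2 3
Index 4: author = 2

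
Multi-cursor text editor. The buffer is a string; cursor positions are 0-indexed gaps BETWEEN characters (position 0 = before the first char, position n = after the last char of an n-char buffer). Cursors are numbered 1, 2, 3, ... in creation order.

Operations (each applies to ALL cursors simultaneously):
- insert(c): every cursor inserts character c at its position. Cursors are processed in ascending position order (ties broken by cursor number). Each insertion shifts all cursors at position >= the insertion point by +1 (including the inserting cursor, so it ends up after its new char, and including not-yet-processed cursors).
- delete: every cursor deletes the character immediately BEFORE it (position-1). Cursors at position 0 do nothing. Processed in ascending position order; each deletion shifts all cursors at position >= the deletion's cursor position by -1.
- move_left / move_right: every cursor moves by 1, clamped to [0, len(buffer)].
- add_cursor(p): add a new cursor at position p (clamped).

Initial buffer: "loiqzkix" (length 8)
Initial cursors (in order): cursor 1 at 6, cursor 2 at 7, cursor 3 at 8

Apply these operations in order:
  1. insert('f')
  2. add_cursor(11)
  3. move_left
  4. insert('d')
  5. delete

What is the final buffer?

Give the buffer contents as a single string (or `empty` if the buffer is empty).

After op 1 (insert('f')): buffer="loiqzkfifxf" (len 11), cursors c1@7 c2@9 c3@11, authorship ......1.2.3
After op 2 (add_cursor(11)): buffer="loiqzkfifxf" (len 11), cursors c1@7 c2@9 c3@11 c4@11, authorship ......1.2.3
After op 3 (move_left): buffer="loiqzkfifxf" (len 11), cursors c1@6 c2@8 c3@10 c4@10, authorship ......1.2.3
After op 4 (insert('d')): buffer="loiqzkdfidfxddf" (len 15), cursors c1@7 c2@10 c3@14 c4@14, authorship ......11.22.343
After op 5 (delete): buffer="loiqzkfifxf" (len 11), cursors c1@6 c2@8 c3@10 c4@10, authorship ......1.2.3

Answer: loiqzkfifxf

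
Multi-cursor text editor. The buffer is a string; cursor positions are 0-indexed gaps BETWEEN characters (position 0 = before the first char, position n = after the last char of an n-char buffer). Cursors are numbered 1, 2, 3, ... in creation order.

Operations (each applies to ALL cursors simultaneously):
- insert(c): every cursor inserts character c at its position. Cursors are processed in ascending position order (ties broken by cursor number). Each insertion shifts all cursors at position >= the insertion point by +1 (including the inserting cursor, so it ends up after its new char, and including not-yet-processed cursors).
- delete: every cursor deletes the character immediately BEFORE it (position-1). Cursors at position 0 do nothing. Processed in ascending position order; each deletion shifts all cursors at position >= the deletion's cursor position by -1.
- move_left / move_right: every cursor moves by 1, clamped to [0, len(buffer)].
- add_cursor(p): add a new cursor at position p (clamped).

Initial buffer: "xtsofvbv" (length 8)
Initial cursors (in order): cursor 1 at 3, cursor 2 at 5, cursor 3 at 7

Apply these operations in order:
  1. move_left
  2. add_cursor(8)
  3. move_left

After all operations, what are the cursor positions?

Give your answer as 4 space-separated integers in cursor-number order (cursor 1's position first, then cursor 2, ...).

After op 1 (move_left): buffer="xtsofvbv" (len 8), cursors c1@2 c2@4 c3@6, authorship ........
After op 2 (add_cursor(8)): buffer="xtsofvbv" (len 8), cursors c1@2 c2@4 c3@6 c4@8, authorship ........
After op 3 (move_left): buffer="xtsofvbv" (len 8), cursors c1@1 c2@3 c3@5 c4@7, authorship ........

Answer: 1 3 5 7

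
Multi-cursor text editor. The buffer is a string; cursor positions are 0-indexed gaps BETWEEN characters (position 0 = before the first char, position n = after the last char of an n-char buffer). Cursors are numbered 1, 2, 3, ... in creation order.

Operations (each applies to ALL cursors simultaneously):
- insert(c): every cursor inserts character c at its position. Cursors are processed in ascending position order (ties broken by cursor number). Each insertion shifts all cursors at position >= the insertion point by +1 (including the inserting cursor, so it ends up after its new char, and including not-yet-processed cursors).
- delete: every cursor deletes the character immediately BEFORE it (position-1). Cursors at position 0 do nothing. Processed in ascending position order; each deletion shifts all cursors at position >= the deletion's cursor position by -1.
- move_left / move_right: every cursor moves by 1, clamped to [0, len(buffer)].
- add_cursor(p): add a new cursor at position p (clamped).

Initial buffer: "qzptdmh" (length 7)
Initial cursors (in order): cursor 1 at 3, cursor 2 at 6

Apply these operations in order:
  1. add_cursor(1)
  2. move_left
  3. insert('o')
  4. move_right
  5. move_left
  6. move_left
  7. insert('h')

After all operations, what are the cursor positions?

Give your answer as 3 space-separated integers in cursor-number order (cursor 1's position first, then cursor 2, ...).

After op 1 (add_cursor(1)): buffer="qzptdmh" (len 7), cursors c3@1 c1@3 c2@6, authorship .......
After op 2 (move_left): buffer="qzptdmh" (len 7), cursors c3@0 c1@2 c2@5, authorship .......
After op 3 (insert('o')): buffer="oqzoptdomh" (len 10), cursors c3@1 c1@4 c2@8, authorship 3..1...2..
After op 4 (move_right): buffer="oqzoptdomh" (len 10), cursors c3@2 c1@5 c2@9, authorship 3..1...2..
After op 5 (move_left): buffer="oqzoptdomh" (len 10), cursors c3@1 c1@4 c2@8, authorship 3..1...2..
After op 6 (move_left): buffer="oqzoptdomh" (len 10), cursors c3@0 c1@3 c2@7, authorship 3..1...2..
After op 7 (insert('h')): buffer="hoqzhoptdhomh" (len 13), cursors c3@1 c1@5 c2@10, authorship 33..11...22..

Answer: 5 10 1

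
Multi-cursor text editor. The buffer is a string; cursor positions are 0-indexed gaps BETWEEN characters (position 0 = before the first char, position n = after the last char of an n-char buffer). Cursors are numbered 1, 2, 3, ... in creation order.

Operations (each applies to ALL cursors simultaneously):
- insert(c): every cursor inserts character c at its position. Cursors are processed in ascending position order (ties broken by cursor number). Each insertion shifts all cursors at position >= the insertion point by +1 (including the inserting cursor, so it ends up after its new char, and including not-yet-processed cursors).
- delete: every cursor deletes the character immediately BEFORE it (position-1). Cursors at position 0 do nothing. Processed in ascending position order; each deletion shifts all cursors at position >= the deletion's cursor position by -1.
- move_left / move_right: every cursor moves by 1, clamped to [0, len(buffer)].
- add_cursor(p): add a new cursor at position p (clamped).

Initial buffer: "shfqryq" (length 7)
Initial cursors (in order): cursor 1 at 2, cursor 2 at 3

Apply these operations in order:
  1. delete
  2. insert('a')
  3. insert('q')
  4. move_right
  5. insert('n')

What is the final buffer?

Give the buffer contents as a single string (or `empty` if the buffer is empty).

Answer: saaqqqnnryq

Derivation:
After op 1 (delete): buffer="sqryq" (len 5), cursors c1@1 c2@1, authorship .....
After op 2 (insert('a')): buffer="saaqryq" (len 7), cursors c1@3 c2@3, authorship .12....
After op 3 (insert('q')): buffer="saaqqqryq" (len 9), cursors c1@5 c2@5, authorship .1212....
After op 4 (move_right): buffer="saaqqqryq" (len 9), cursors c1@6 c2@6, authorship .1212....
After op 5 (insert('n')): buffer="saaqqqnnryq" (len 11), cursors c1@8 c2@8, authorship .1212.12...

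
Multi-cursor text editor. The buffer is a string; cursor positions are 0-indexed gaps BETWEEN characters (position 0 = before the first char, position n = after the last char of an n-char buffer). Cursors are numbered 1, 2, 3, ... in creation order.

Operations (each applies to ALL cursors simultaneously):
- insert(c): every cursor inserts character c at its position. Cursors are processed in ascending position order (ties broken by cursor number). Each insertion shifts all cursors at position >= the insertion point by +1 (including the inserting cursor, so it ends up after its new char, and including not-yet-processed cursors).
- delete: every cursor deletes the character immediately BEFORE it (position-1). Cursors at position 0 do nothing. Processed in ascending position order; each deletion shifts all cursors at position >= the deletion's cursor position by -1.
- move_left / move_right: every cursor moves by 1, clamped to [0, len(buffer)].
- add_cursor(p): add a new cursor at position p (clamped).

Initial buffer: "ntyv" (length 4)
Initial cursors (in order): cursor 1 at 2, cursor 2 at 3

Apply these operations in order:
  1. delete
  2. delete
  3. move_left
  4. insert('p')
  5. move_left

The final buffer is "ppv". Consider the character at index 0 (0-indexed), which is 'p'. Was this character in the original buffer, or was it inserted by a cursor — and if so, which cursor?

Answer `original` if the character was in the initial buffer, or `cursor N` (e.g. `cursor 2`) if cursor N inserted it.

Answer: cursor 1

Derivation:
After op 1 (delete): buffer="nv" (len 2), cursors c1@1 c2@1, authorship ..
After op 2 (delete): buffer="v" (len 1), cursors c1@0 c2@0, authorship .
After op 3 (move_left): buffer="v" (len 1), cursors c1@0 c2@0, authorship .
After op 4 (insert('p')): buffer="ppv" (len 3), cursors c1@2 c2@2, authorship 12.
After op 5 (move_left): buffer="ppv" (len 3), cursors c1@1 c2@1, authorship 12.
Authorship (.=original, N=cursor N): 1 2 .
Index 0: author = 1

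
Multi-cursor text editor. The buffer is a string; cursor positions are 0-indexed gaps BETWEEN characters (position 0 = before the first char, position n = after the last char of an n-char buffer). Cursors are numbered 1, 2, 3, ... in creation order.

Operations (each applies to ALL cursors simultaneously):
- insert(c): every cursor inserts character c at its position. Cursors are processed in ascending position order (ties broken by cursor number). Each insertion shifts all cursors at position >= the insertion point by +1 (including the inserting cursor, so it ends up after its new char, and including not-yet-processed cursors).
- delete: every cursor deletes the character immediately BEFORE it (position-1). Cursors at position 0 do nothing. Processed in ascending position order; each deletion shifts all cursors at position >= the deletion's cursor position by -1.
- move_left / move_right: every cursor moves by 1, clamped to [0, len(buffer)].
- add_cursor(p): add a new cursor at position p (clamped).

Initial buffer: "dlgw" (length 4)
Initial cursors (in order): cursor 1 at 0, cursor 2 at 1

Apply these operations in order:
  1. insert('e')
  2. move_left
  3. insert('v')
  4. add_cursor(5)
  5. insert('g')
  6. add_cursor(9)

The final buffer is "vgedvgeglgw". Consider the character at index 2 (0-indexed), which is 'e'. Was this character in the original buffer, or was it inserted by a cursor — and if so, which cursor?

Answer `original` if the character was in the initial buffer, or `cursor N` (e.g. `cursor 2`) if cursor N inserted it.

After op 1 (insert('e')): buffer="edelgw" (len 6), cursors c1@1 c2@3, authorship 1.2...
After op 2 (move_left): buffer="edelgw" (len 6), cursors c1@0 c2@2, authorship 1.2...
After op 3 (insert('v')): buffer="vedvelgw" (len 8), cursors c1@1 c2@4, authorship 11.22...
After op 4 (add_cursor(5)): buffer="vedvelgw" (len 8), cursors c1@1 c2@4 c3@5, authorship 11.22...
After op 5 (insert('g')): buffer="vgedvgeglgw" (len 11), cursors c1@2 c2@6 c3@8, authorship 111.2223...
After op 6 (add_cursor(9)): buffer="vgedvgeglgw" (len 11), cursors c1@2 c2@6 c3@8 c4@9, authorship 111.2223...
Authorship (.=original, N=cursor N): 1 1 1 . 2 2 2 3 . . .
Index 2: author = 1

Answer: cursor 1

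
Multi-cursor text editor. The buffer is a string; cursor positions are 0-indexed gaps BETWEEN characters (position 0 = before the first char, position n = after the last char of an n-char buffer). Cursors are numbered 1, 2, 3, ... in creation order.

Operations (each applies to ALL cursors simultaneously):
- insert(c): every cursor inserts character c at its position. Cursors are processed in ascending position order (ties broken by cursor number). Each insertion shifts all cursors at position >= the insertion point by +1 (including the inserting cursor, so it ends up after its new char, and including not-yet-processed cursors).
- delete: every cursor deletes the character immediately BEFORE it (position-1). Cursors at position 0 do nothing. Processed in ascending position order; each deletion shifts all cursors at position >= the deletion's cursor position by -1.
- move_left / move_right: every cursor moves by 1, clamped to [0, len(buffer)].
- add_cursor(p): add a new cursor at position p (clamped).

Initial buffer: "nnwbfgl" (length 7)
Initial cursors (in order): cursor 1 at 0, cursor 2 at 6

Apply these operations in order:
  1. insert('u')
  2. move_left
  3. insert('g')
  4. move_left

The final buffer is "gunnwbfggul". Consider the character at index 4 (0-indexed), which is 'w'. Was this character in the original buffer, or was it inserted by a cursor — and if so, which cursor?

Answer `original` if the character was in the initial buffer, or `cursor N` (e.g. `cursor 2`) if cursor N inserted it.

Answer: original

Derivation:
After op 1 (insert('u')): buffer="unnwbfgul" (len 9), cursors c1@1 c2@8, authorship 1......2.
After op 2 (move_left): buffer="unnwbfgul" (len 9), cursors c1@0 c2@7, authorship 1......2.
After op 3 (insert('g')): buffer="gunnwbfggul" (len 11), cursors c1@1 c2@9, authorship 11......22.
After op 4 (move_left): buffer="gunnwbfggul" (len 11), cursors c1@0 c2@8, authorship 11......22.
Authorship (.=original, N=cursor N): 1 1 . . . . . . 2 2 .
Index 4: author = original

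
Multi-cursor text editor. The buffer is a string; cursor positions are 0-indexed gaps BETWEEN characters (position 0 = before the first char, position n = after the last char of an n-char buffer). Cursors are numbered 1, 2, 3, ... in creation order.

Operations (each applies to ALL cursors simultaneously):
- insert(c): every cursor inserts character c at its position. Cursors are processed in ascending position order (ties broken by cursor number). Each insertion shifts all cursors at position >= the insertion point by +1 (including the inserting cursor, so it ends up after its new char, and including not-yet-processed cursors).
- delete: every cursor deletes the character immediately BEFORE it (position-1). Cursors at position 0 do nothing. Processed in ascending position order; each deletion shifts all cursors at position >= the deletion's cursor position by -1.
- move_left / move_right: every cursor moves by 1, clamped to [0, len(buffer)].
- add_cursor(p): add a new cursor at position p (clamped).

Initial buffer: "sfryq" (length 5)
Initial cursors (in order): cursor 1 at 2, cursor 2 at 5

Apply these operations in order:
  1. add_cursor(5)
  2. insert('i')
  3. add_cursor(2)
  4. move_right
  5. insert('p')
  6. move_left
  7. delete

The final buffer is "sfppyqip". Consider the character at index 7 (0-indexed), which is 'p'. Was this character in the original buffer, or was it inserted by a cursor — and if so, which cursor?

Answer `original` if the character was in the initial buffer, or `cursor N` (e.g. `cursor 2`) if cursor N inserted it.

After op 1 (add_cursor(5)): buffer="sfryq" (len 5), cursors c1@2 c2@5 c3@5, authorship .....
After op 2 (insert('i')): buffer="sfiryqii" (len 8), cursors c1@3 c2@8 c3@8, authorship ..1...23
After op 3 (add_cursor(2)): buffer="sfiryqii" (len 8), cursors c4@2 c1@3 c2@8 c3@8, authorship ..1...23
After op 4 (move_right): buffer="sfiryqii" (len 8), cursors c4@3 c1@4 c2@8 c3@8, authorship ..1...23
After op 5 (insert('p')): buffer="sfiprpyqiipp" (len 12), cursors c4@4 c1@6 c2@12 c3@12, authorship ..14.1..2323
After op 6 (move_left): buffer="sfiprpyqiipp" (len 12), cursors c4@3 c1@5 c2@11 c3@11, authorship ..14.1..2323
After op 7 (delete): buffer="sfppyqip" (len 8), cursors c4@2 c1@3 c2@7 c3@7, authorship ..41..23
Authorship (.=original, N=cursor N): . . 4 1 . . 2 3
Index 7: author = 3

Answer: cursor 3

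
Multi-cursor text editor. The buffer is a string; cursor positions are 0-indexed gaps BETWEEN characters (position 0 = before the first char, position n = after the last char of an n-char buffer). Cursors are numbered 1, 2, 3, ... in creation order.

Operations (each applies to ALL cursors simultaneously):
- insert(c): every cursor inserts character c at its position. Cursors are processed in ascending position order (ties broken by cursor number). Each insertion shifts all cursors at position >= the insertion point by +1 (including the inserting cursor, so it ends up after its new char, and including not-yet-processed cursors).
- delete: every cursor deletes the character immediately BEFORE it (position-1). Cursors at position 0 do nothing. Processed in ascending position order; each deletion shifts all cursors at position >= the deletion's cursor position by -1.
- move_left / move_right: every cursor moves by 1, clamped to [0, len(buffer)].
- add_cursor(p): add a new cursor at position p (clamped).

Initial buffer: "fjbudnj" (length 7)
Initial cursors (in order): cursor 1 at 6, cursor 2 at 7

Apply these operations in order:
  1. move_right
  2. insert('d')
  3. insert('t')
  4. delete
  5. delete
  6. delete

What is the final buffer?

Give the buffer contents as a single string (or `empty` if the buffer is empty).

After op 1 (move_right): buffer="fjbudnj" (len 7), cursors c1@7 c2@7, authorship .......
After op 2 (insert('d')): buffer="fjbudnjdd" (len 9), cursors c1@9 c2@9, authorship .......12
After op 3 (insert('t')): buffer="fjbudnjddtt" (len 11), cursors c1@11 c2@11, authorship .......1212
After op 4 (delete): buffer="fjbudnjdd" (len 9), cursors c1@9 c2@9, authorship .......12
After op 5 (delete): buffer="fjbudnj" (len 7), cursors c1@7 c2@7, authorship .......
After op 6 (delete): buffer="fjbud" (len 5), cursors c1@5 c2@5, authorship .....

Answer: fjbud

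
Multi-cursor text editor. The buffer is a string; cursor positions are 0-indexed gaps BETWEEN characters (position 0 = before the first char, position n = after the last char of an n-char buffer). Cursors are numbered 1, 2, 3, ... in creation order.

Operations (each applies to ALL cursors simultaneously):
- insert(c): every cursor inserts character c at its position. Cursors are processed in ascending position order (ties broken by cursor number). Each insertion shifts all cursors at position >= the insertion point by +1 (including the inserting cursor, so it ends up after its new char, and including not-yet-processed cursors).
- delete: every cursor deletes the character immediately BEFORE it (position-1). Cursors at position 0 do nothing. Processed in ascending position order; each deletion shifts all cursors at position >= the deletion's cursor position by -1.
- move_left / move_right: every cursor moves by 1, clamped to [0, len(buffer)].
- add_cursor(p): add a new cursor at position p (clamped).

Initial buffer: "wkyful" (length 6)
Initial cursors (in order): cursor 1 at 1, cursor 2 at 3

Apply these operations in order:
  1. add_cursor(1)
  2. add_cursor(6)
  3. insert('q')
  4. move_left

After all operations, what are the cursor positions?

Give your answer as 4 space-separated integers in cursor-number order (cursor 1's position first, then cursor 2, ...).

After op 1 (add_cursor(1)): buffer="wkyful" (len 6), cursors c1@1 c3@1 c2@3, authorship ......
After op 2 (add_cursor(6)): buffer="wkyful" (len 6), cursors c1@1 c3@1 c2@3 c4@6, authorship ......
After op 3 (insert('q')): buffer="wqqkyqfulq" (len 10), cursors c1@3 c3@3 c2@6 c4@10, authorship .13..2...4
After op 4 (move_left): buffer="wqqkyqfulq" (len 10), cursors c1@2 c3@2 c2@5 c4@9, authorship .13..2...4

Answer: 2 5 2 9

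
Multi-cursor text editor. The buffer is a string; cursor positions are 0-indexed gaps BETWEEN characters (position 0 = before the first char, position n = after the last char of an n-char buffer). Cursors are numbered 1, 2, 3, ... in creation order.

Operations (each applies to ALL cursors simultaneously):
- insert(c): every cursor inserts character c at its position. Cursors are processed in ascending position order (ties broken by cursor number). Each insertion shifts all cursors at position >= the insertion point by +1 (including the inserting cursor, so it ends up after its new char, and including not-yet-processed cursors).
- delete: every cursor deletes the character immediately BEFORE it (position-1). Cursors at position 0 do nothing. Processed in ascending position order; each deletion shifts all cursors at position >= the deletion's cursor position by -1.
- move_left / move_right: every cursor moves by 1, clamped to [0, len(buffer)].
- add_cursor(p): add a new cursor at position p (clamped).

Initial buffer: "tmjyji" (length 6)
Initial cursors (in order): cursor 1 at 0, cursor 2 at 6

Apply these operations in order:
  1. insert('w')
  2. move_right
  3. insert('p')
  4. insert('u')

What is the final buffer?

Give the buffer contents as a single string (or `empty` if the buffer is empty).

Answer: wtpumjyjiwpu

Derivation:
After op 1 (insert('w')): buffer="wtmjyjiw" (len 8), cursors c1@1 c2@8, authorship 1......2
After op 2 (move_right): buffer="wtmjyjiw" (len 8), cursors c1@2 c2@8, authorship 1......2
After op 3 (insert('p')): buffer="wtpmjyjiwp" (len 10), cursors c1@3 c2@10, authorship 1.1.....22
After op 4 (insert('u')): buffer="wtpumjyjiwpu" (len 12), cursors c1@4 c2@12, authorship 1.11.....222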